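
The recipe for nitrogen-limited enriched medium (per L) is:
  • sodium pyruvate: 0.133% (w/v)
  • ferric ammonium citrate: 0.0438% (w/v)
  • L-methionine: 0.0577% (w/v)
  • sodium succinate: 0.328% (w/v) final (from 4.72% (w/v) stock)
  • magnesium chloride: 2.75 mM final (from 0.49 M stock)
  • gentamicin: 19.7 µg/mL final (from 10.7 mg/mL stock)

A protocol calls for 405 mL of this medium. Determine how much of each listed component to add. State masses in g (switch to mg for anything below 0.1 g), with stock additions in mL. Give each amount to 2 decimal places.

sodium pyruvate 0.54 g; ferric ammonium citrate 0.18 g; L-methionine 0.23 g; sodium succinate 28.14 mL; magnesium chloride 2.27 mL; gentamicin 0.75 mL

Target volume = 405 mL = 0.405 L.
sodium pyruvate: 0.133 g per 100 mL × 405 mL ÷ 100 = 0.54 g
ferric ammonium citrate: 0.0438 g per 100 mL × 405 mL ÷ 100 = 0.18 g
L-methionine: 0.0577 g per 100 mL × 405 mL ÷ 100 = 0.23 g
sodium succinate: V = C2·V2/C1 = 0.328% ÷ 4.72% × 405 mL = 28.14 mL
magnesium chloride: V = C2·V2/C1 = 2.75 mM × 405 mL ÷ 490 mM = 2.27 mL
gentamicin: dilute stock: 19.7 µg/mL × 405 mL ÷ 10700 µg/mL = 0.75 mL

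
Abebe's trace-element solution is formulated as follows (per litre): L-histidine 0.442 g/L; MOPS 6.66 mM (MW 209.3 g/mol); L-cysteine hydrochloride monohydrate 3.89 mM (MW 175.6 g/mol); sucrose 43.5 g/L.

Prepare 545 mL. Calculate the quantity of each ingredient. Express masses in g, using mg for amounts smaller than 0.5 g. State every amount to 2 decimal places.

Target volume = 545 mL = 0.545 L.
L-histidine: 0.442 g/L × 0.545 L = 0.24089 g = 240.89 mg
MOPS: 6.66 mmol/L × 209.3 g/mol × 0.545 L ÷ 1000 = 0.76 g
L-cysteine hydrochloride monohydrate: 3.89 mmol/L × 175.6 mg/mmol × 0.545 L = 372.28 mg
sucrose: 43.5 g/L × 0.545 L = 23.71 g

L-histidine 240.89 mg; MOPS 0.76 g; L-cysteine hydrochloride monohydrate 372.28 mg; sucrose 23.71 g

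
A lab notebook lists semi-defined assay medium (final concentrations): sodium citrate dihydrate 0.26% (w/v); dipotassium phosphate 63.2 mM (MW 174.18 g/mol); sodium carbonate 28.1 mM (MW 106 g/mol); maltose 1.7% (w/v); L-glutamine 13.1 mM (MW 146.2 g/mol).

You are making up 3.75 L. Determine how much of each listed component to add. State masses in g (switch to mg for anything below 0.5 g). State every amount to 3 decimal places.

Scale factor relative to 1 L: 3.75.
sodium citrate dihydrate: 0.26% w/v = 2.6 g/L → 2.6 × 3.75 L = 9.750 g
dipotassium phosphate: 63.2 mmol/L × 174.18 g/mol × 3.75 L ÷ 1000 = 41.281 g
sodium carbonate: 28.1 mmol/L × 106 g/mol × 3.75 L ÷ 1000 = 11.170 g
maltose: 1.7 g per 100 mL × 3750 mL ÷ 100 = 63.750 g
L-glutamine: 13.1 mmol/L × 146.2 g/mol × 3.75 L ÷ 1000 = 7.182 g

sodium citrate dihydrate 9.750 g; dipotassium phosphate 41.281 g; sodium carbonate 11.170 g; maltose 63.750 g; L-glutamine 7.182 g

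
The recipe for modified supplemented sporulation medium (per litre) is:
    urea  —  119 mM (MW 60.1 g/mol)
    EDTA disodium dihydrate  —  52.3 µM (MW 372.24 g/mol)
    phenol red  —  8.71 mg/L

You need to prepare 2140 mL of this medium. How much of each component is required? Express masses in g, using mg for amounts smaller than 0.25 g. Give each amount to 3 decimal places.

Target volume = 2140 mL = 2.14 L.
urea: 119 mmol/L × 60.1 g/mol × 2.14 L ÷ 1000 = 15.305 g
EDTA disodium dihydrate: 52.3 µmol/L × 372.24 g/mol × 2.14 L ÷ 1000 = 41.662 mg
phenol red: 8.71 mg/L × 2.14 L = 18.639 mg

urea 15.305 g; EDTA disodium dihydrate 41.662 mg; phenol red 18.639 mg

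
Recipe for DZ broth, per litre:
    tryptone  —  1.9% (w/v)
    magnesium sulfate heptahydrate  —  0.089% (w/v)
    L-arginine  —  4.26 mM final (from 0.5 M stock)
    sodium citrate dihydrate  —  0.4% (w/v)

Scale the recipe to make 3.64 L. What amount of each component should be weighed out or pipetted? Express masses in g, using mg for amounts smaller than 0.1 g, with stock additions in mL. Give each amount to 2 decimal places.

tryptone 69.16 g; magnesium sulfate heptahydrate 3.24 g; L-arginine 31.01 mL; sodium citrate dihydrate 14.56 g

Working volume: 3.64 L.
tryptone: 1.9 g per 100 mL × 3640 mL ÷ 100 = 69.16 g
magnesium sulfate heptahydrate: 0.089 g per 100 mL × 3640 mL ÷ 100 = 3.24 g
L-arginine: V = C2·V2/C1 = 4.26 mM × 3640 mL ÷ 500 mM = 31.01 mL
sodium citrate dihydrate: 0.4 g per 100 mL × 3640 mL ÷ 100 = 14.56 g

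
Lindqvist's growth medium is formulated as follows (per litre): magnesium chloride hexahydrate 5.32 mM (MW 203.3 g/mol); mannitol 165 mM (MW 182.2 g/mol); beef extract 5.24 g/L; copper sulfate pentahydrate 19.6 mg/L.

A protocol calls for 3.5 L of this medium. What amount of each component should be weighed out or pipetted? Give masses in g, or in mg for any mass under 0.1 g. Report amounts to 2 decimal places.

Scale factor relative to 1 L: 3.5.
magnesium chloride hexahydrate: 5.32 mmol/L × 203.3 g/mol × 3.5 L ÷ 1000 = 3.79 g
mannitol: 165 mmol/L × 182.2 g/mol × 3.5 L ÷ 1000 = 105.22 g
beef extract: 5.24 g/L × 3.5 L = 18.34 g
copper sulfate pentahydrate: 19.6 mg/L × 3.5 L = 68.60 mg

magnesium chloride hexahydrate 3.79 g; mannitol 105.22 g; beef extract 18.34 g; copper sulfate pentahydrate 68.60 mg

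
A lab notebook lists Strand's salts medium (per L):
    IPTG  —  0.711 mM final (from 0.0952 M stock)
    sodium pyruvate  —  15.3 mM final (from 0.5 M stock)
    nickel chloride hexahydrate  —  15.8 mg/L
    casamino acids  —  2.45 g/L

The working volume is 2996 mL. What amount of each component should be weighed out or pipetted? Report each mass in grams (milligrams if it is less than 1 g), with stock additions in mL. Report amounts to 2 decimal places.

IPTG 22.38 mL; sodium pyruvate 91.68 mL; nickel chloride hexahydrate 47.34 mg; casamino acids 7.34 g

Target volume = 2996 mL = 2.996 L.
IPTG: V = C2·V2/C1 = 0.711 mM × 2996 mL ÷ 95.2 mM = 22.38 mL
sodium pyruvate: C1V1 = C2V2 → 15.3 mM × 2996 mL ÷ 500 mM = 91.68 mL
nickel chloride hexahydrate: 15.8 mg/L × 2.996 L = 47.34 mg
casamino acids: 2.45 g/L × 2.996 L = 7.34 g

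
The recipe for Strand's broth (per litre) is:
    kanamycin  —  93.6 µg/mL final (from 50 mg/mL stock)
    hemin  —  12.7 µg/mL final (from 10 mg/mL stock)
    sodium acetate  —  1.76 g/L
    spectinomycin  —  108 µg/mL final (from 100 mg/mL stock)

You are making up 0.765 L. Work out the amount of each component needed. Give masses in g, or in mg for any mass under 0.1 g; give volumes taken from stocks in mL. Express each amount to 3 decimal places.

kanamycin 1.432 mL; hemin 0.972 mL; sodium acetate 1.346 g; spectinomycin 0.826 mL

Scale factor relative to 1 L: 0.765.
kanamycin: V = C2·V2/C1 = 93.6 µg/mL × 765 mL ÷ 50000 µg/mL = 1.432 mL
hemin: C1V1 = C2V2 → 12.7 µg/mL × 765 mL ÷ 10000 µg/mL = 0.972 mL
sodium acetate: 1.76 g/L × 0.765 L = 1.346 g
spectinomycin: C1V1 = C2V2 → 108 µg/mL × 765 mL ÷ 100000 µg/mL = 0.826 mL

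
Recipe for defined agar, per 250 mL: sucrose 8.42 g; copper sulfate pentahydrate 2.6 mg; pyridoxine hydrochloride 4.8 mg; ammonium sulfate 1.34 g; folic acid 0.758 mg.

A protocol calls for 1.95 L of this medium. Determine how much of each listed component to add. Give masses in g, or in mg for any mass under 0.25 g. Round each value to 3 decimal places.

sucrose 65.676 g; copper sulfate pentahydrate 20.280 mg; pyridoxine hydrochloride 37.440 mg; ammonium sulfate 10.452 g; folic acid 5.912 mg

Ratio of target to recipe volume: 1950 / 250 = 7.8.
sucrose: 8.42 g × (1950 mL / 250 mL) = 65.676 g
copper sulfate pentahydrate: 2.6 mg × (1950 mL / 250 mL) = 20.280 mg
pyridoxine hydrochloride: 4.8 mg × (1950 mL / 250 mL) = 37.440 mg
ammonium sulfate: 1.34 g × (1950 mL / 250 mL) = 10.452 g
folic acid: 0.758 mg × (1950 mL / 250 mL) = 5.912 mg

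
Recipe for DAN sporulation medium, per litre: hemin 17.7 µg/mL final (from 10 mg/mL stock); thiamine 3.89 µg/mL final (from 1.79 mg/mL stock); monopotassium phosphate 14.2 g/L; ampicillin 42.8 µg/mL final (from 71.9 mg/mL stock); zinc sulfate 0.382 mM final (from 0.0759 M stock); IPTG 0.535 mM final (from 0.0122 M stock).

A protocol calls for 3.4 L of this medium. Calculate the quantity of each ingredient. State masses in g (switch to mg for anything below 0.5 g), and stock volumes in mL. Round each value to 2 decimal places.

Working volume: 3.4 L.
hemin: dilute stock: 17.7 µg/mL × 3400 mL ÷ 10000 µg/mL = 6.02 mL
thiamine: C1V1 = C2V2 → 3.89 µg/mL × 3400 mL ÷ 1790 µg/mL = 7.39 mL
monopotassium phosphate: 14.2 g/L × 3.4 L = 48.28 g
ampicillin: V = C2·V2/C1 = 42.8 µg/mL × 3400 mL ÷ 71900 µg/mL = 2.02 mL
zinc sulfate: C1V1 = C2V2 → 0.382 mM × 3400 mL ÷ 75.9 mM = 17.11 mL
IPTG: V = C2·V2/C1 = 0.535 mM × 3400 mL ÷ 12.2 mM = 149.10 mL

hemin 6.02 mL; thiamine 7.39 mL; monopotassium phosphate 48.28 g; ampicillin 2.02 mL; zinc sulfate 17.11 mL; IPTG 149.10 mL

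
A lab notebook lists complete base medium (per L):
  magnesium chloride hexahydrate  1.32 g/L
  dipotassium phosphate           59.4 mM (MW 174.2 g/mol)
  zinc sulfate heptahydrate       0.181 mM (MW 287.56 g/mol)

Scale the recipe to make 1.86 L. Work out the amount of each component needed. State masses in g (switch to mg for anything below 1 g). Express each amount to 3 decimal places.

magnesium chloride hexahydrate 2.455 g; dipotassium phosphate 19.246 g; zinc sulfate heptahydrate 96.810 mg

Working volume: 1.86 L.
magnesium chloride hexahydrate: 1.32 g/L × 1.86 L = 2.455 g
dipotassium phosphate: 59.4 mmol/L × 174.2 g/mol × 1.86 L ÷ 1000 = 19.246 g
zinc sulfate heptahydrate: 0.181 mmol/L × 287.56 mg/mmol × 1.86 L = 96.810 mg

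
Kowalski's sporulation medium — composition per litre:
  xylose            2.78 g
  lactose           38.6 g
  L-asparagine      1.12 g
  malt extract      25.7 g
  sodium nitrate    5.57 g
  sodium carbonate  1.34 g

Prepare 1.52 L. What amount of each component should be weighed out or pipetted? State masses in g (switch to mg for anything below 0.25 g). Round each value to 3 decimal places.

Scale factor = 1520 mL / 1000 mL = 1.52.
xylose: 2.78 g × (1520 mL / 1000 mL) = 4.226 g
lactose: 38.6 g × (1520 mL / 1000 mL) = 58.672 g
L-asparagine: 1.12 g × (1520 mL / 1000 mL) = 1.702 g
malt extract: 25.7 g × (1520 mL / 1000 mL) = 39.064 g
sodium nitrate: 5.57 g × (1520 mL / 1000 mL) = 8.466 g
sodium carbonate: 1.34 g × (1520 mL / 1000 mL) = 2.037 g

xylose 4.226 g; lactose 58.672 g; L-asparagine 1.702 g; malt extract 39.064 g; sodium nitrate 8.466 g; sodium carbonate 2.037 g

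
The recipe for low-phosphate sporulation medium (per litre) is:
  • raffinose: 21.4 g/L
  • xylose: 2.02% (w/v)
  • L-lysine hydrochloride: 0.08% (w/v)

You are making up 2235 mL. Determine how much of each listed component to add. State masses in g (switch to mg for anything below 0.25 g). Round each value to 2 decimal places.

raffinose 47.83 g; xylose 45.15 g; L-lysine hydrochloride 1.79 g

Target volume = 2235 mL = 2.235 L.
raffinose: 21.4 g/L × 2.235 L = 47.83 g
xylose: 2.02% w/v = 20.2 g/L → 20.2 × 2.235 L = 45.15 g
L-lysine hydrochloride: 0.08% w/v = 0.8 g/L → 0.8 × 2.235 L = 1.79 g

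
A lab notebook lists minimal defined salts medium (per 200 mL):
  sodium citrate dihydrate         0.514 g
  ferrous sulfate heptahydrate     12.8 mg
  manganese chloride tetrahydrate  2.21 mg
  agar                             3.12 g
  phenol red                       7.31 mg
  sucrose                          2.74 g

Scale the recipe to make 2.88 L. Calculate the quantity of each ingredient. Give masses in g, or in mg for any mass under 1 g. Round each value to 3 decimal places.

sodium citrate dihydrate 7.402 g; ferrous sulfate heptahydrate 184.320 mg; manganese chloride tetrahydrate 31.824 mg; agar 44.928 g; phenol red 105.264 mg; sucrose 39.456 g

Scale factor = 2880 mL / 200 mL = 14.4.
sodium citrate dihydrate: 0.514 g × (2880 mL / 200 mL) = 7.402 g
ferrous sulfate heptahydrate: 12.8 mg × (2880 mL / 200 mL) = 184.320 mg
manganese chloride tetrahydrate: 2.21 mg × (2880 mL / 200 mL) = 31.824 mg
agar: 3.12 g × (2880 mL / 200 mL) = 44.928 g
phenol red: 7.31 mg × (2880 mL / 200 mL) = 105.264 mg
sucrose: 2.74 g × (2880 mL / 200 mL) = 39.456 g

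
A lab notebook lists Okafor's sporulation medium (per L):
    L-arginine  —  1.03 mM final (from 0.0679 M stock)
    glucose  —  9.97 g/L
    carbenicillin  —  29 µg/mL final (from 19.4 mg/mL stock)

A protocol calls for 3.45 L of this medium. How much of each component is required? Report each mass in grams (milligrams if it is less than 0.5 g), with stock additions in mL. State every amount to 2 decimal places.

Working volume: 3.45 L.
L-arginine: C1V1 = C2V2 → 1.03 mM × 3450 mL ÷ 67.9 mM = 52.33 mL
glucose: 9.97 g/L × 3.45 L = 34.40 g
carbenicillin: V = C2·V2/C1 = 29 µg/mL × 3450 mL ÷ 19400 µg/mL = 5.16 mL

L-arginine 52.33 mL; glucose 34.40 g; carbenicillin 5.16 mL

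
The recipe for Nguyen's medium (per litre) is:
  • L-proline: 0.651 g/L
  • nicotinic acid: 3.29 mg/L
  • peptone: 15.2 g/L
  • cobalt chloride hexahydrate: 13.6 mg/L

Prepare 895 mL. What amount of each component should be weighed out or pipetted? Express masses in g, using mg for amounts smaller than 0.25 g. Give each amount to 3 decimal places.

L-proline 0.583 g; nicotinic acid 2.945 mg; peptone 13.604 g; cobalt chloride hexahydrate 12.172 mg

Working volume: 895 mL = 0.895 L.
L-proline: 0.651 g/L × 0.895 L = 0.583 g
nicotinic acid: 3.29 mg/L × 0.895 L = 2.945 mg
peptone: 15.2 g/L × 0.895 L = 13.604 g
cobalt chloride hexahydrate: 13.6 mg/L × 0.895 L = 12.172 mg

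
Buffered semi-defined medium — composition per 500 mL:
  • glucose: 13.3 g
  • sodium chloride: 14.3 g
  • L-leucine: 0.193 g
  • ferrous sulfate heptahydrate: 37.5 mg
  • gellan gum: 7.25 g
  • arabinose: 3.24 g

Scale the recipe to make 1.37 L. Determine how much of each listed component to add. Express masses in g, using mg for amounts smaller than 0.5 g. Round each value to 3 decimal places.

glucose 36.442 g; sodium chloride 39.182 g; L-leucine 0.529 g; ferrous sulfate heptahydrate 102.750 mg; gellan gum 19.865 g; arabinose 8.878 g

Ratio of target to recipe volume: 1370 / 500 = 2.74.
glucose: 13.3 g × (1370 mL / 500 mL) = 36.442 g
sodium chloride: 14.3 g × (1370 mL / 500 mL) = 39.182 g
L-leucine: 0.193 g × (1370 mL / 500 mL) = 0.529 g
ferrous sulfate heptahydrate: 37.5 mg × (1370 mL / 500 mL) = 102.750 mg
gellan gum: 7.25 g × (1370 mL / 500 mL) = 19.865 g
arabinose: 3.24 g × (1370 mL / 500 mL) = 8.878 g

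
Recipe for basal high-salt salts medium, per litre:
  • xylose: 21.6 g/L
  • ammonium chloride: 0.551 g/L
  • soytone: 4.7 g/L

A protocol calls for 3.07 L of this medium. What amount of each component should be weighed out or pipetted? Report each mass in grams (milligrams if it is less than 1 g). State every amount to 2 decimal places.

Working volume: 3.07 L.
xylose: 21.6 g/L × 3.07 L = 66.31 g
ammonium chloride: 0.551 g/L × 3.07 L = 1.69 g
soytone: 4.7 g/L × 3.07 L = 14.43 g

xylose 66.31 g; ammonium chloride 1.69 g; soytone 14.43 g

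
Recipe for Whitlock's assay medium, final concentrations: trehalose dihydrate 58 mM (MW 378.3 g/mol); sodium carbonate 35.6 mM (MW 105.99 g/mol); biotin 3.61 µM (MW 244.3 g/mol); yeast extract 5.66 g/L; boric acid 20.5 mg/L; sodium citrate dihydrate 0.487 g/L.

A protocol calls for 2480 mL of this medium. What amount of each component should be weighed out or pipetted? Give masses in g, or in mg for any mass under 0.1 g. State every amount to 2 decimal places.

Working volume: 2480 mL = 2.48 L.
trehalose dihydrate: 58 mmol/L × 378.3 g/mol × 2.48 L ÷ 1000 = 54.41 g
sodium carbonate: 35.6 mmol/L × 105.99 g/mol × 2.48 L ÷ 1000 = 9.36 g
biotin: 3.61 µmol/L × 244.3 g/mol × 2.48 L ÷ 1000 = 2.19 mg
yeast extract: 5.66 g/L × 2.48 L = 14.04 g
boric acid: 20.5 mg/L × 2.48 L = 50.84 mg
sodium citrate dihydrate: 0.487 g/L × 2.48 L = 1.21 g

trehalose dihydrate 54.41 g; sodium carbonate 9.36 g; biotin 2.19 mg; yeast extract 14.04 g; boric acid 50.84 mg; sodium citrate dihydrate 1.21 g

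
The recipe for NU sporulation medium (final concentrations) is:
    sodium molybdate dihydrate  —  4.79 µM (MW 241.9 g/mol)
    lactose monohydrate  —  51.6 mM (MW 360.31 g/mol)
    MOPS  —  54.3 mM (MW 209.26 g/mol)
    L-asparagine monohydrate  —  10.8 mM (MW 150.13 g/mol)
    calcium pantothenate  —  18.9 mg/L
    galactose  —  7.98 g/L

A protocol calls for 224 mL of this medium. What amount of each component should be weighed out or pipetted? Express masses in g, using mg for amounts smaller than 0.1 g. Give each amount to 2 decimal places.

Scale factor relative to 1 L: 0.224.
sodium molybdate dihydrate: 4.79 µmol/L × 241.9 g/mol × 0.224 L ÷ 1000 = 0.26 mg
lactose monohydrate: 51.6 mmol/L × 360.31 g/mol × 0.224 L ÷ 1000 = 4.16 g
MOPS: 54.3 mmol/L × 209.26 g/mol × 0.224 L ÷ 1000 = 2.55 g
L-asparagine monohydrate: 10.8 mmol/L × 150.13 g/mol × 0.224 L ÷ 1000 = 0.36 g
calcium pantothenate: 18.9 mg/L × 0.224 L = 4.23 mg
galactose: 7.98 g/L × 0.224 L = 1.79 g

sodium molybdate dihydrate 0.26 mg; lactose monohydrate 4.16 g; MOPS 2.55 g; L-asparagine monohydrate 0.36 g; calcium pantothenate 4.23 mg; galactose 1.79 g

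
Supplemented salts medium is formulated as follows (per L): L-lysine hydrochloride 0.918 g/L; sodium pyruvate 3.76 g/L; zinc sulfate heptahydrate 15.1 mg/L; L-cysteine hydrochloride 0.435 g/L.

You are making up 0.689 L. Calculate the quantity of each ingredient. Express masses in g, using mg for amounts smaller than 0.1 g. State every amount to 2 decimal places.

Scale factor relative to 1 L: 0.689.
L-lysine hydrochloride: 0.918 g/L × 0.689 L = 0.63 g
sodium pyruvate: 3.76 g/L × 0.689 L = 2.59 g
zinc sulfate heptahydrate: 15.1 mg/L × 0.689 L = 10.40 mg
L-cysteine hydrochloride: 0.435 g/L × 0.689 L = 0.30 g

L-lysine hydrochloride 0.63 g; sodium pyruvate 2.59 g; zinc sulfate heptahydrate 10.40 mg; L-cysteine hydrochloride 0.30 g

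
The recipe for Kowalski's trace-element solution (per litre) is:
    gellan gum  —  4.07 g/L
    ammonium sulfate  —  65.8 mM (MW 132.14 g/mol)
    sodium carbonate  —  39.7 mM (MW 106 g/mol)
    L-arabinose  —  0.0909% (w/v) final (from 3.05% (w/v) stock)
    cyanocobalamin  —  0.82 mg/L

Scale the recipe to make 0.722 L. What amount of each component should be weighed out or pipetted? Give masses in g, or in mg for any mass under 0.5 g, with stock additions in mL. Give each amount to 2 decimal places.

gellan gum 2.94 g; ammonium sulfate 6.28 g; sodium carbonate 3.04 g; L-arabinose 21.52 mL; cyanocobalamin 0.59 mg

Scale factor relative to 1 L: 0.722.
gellan gum: 4.07 g/L × 0.722 L = 2.94 g
ammonium sulfate: 65.8 mmol/L × 132.14 g/mol × 0.722 L ÷ 1000 = 6.28 g
sodium carbonate: 39.7 mmol/L × 106 g/mol × 0.722 L ÷ 1000 = 3.04 g
L-arabinose: dilute stock: 0.0909% ÷ 3.05% × 722 mL = 21.52 mL
cyanocobalamin: 0.82 mg/L × 0.722 L = 0.59 mg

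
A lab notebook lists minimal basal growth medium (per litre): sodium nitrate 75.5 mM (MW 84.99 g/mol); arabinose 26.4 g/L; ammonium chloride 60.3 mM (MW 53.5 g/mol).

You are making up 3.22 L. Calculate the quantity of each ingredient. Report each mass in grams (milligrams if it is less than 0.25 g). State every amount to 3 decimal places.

Scale factor relative to 1 L: 3.22.
sodium nitrate: 75.5 mmol/L × 84.99 g/mol × 3.22 L ÷ 1000 = 20.662 g
arabinose: 26.4 g/L × 3.22 L = 85.008 g
ammonium chloride: 60.3 mmol/L × 53.5 g/mol × 3.22 L ÷ 1000 = 10.388 g

sodium nitrate 20.662 g; arabinose 85.008 g; ammonium chloride 10.388 g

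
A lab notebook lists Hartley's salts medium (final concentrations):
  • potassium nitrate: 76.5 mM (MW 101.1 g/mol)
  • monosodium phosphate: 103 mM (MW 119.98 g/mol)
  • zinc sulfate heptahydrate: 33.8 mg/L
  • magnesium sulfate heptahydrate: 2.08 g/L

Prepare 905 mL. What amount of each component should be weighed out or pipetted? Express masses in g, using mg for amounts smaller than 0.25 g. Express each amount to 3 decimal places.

Target volume = 905 mL = 0.905 L.
potassium nitrate: 76.5 mmol/L × 101.1 g/mol × 0.905 L ÷ 1000 = 6.999 g
monosodium phosphate: 103 mmol/L × 119.98 g/mol × 0.905 L ÷ 1000 = 11.184 g
zinc sulfate heptahydrate: 33.8 mg/L × 0.905 L = 30.589 mg
magnesium sulfate heptahydrate: 2.08 g/L × 0.905 L = 1.882 g

potassium nitrate 6.999 g; monosodium phosphate 11.184 g; zinc sulfate heptahydrate 30.589 mg; magnesium sulfate heptahydrate 1.882 g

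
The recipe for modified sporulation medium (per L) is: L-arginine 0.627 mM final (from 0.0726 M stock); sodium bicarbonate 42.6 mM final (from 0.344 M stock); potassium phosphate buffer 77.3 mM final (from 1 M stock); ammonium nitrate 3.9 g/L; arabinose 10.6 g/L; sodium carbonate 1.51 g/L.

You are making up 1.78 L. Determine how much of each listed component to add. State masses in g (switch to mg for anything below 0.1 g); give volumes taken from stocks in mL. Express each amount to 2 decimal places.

L-arginine 15.37 mL; sodium bicarbonate 220.43 mL; potassium phosphate buffer 137.59 mL; ammonium nitrate 6.94 g; arabinose 18.87 g; sodium carbonate 2.69 g

Working volume: 1.78 L.
L-arginine: dilute stock: 0.627 mM × 1780 mL ÷ 72.6 mM = 15.37 mL
sodium bicarbonate: dilute stock: 42.6 mM × 1780 mL ÷ 344 mM = 220.43 mL
potassium phosphate buffer: V = C2·V2/C1 = 77.3 mM × 1780 mL ÷ 1000 mM = 137.59 mL
ammonium nitrate: 3.9 g/L × 1.78 L = 6.94 g
arabinose: 10.6 g/L × 1.78 L = 18.87 g
sodium carbonate: 1.51 g/L × 1.78 L = 2.69 g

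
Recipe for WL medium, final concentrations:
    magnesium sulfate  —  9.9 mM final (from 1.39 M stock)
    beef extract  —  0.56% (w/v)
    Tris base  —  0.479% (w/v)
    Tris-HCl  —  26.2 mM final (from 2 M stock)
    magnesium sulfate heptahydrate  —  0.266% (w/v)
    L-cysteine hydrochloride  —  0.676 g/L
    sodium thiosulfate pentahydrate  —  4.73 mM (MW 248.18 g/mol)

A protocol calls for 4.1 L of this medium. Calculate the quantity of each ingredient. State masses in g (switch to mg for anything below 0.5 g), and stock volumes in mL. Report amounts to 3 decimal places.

Scale factor relative to 1 L: 4.1.
magnesium sulfate: V = C2·V2/C1 = 9.9 mM × 4100 mL ÷ 1390 mM = 29.201 mL
beef extract: 0.56% w/v = 5.6 g/L → 5.6 × 4.1 L = 22.960 g
Tris base: 0.479 g per 100 mL × 4100 mL ÷ 100 = 19.639 g
Tris-HCl: C1V1 = C2V2 → 26.2 mM × 4100 mL ÷ 2000 mM = 53.710 mL
magnesium sulfate heptahydrate: 0.266% w/v = 2.66 g/L → 2.66 × 4.1 L = 10.906 g
L-cysteine hydrochloride: 0.676 g/L × 4.1 L = 2.772 g
sodium thiosulfate pentahydrate: 4.73 mmol/L × 248.18 g/mol × 4.1 L ÷ 1000 = 4.813 g

magnesium sulfate 29.201 mL; beef extract 22.960 g; Tris base 19.639 g; Tris-HCl 53.710 mL; magnesium sulfate heptahydrate 10.906 g; L-cysteine hydrochloride 2.772 g; sodium thiosulfate pentahydrate 4.813 g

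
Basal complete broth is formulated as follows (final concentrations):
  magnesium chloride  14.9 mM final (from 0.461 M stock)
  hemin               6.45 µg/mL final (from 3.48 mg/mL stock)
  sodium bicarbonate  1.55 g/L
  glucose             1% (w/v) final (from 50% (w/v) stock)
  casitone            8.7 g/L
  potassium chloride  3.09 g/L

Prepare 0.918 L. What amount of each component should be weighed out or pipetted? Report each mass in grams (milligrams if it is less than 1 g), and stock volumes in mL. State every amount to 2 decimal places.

magnesium chloride 29.67 mL; hemin 1.70 mL; sodium bicarbonate 1.42 g; glucose 18.36 mL; casitone 7.99 g; potassium chloride 2.84 g

Scale factor relative to 1 L: 0.918.
magnesium chloride: dilute stock: 14.9 mM × 918 mL ÷ 461 mM = 29.67 mL
hemin: dilute stock: 6.45 µg/mL × 918 mL ÷ 3480 µg/mL = 1.70 mL
sodium bicarbonate: 1.55 g/L × 0.918 L = 1.42 g
glucose: V = C2·V2/C1 = 1% ÷ 50% × 918 mL = 18.36 mL
casitone: 8.7 g/L × 0.918 L = 7.99 g
potassium chloride: 3.09 g/L × 0.918 L = 2.84 g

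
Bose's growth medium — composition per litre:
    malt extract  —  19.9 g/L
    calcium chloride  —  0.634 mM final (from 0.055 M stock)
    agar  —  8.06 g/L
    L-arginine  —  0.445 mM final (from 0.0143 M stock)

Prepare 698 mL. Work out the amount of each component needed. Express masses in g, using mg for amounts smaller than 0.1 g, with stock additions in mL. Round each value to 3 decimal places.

malt extract 13.890 g; calcium chloride 8.046 mL; agar 5.626 g; L-arginine 21.721 mL

Scale factor relative to 1 L: 0.698.
malt extract: 19.9 g/L × 0.698 L = 13.890 g
calcium chloride: C1V1 = C2V2 → 0.634 mM × 698 mL ÷ 55 mM = 8.046 mL
agar: 8.06 g/L × 0.698 L = 5.626 g
L-arginine: dilute stock: 0.445 mM × 698 mL ÷ 14.3 mM = 21.721 mL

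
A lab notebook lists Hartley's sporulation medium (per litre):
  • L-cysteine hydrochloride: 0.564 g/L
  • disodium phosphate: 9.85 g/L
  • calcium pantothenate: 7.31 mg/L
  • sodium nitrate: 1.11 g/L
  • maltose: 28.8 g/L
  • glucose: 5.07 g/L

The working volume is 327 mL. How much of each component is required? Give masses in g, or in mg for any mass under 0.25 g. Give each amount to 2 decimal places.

L-cysteine hydrochloride 184.43 mg; disodium phosphate 3.22 g; calcium pantothenate 2.39 mg; sodium nitrate 0.36 g; maltose 9.42 g; glucose 1.66 g

Working volume: 327 mL = 0.327 L.
L-cysteine hydrochloride: 0.564 g/L × 0.327 L = 0.184428 g = 184.43 mg
disodium phosphate: 9.85 g/L × 0.327 L = 3.22 g
calcium pantothenate: 7.31 mg/L × 0.327 L = 2.39 mg
sodium nitrate: 1.11 g/L × 0.327 L = 0.36 g
maltose: 28.8 g/L × 0.327 L = 9.42 g
glucose: 5.07 g/L × 0.327 L = 1.66 g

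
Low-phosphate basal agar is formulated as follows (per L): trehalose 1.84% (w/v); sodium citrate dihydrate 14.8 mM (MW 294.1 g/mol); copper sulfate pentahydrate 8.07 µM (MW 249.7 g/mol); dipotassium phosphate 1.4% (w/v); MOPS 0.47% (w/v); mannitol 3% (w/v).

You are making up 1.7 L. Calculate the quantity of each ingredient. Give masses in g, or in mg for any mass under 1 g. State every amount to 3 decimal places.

Working volume: 1.7 L.
trehalose: 1.84 g per 100 mL × 1700 mL ÷ 100 = 31.280 g
sodium citrate dihydrate: 14.8 mmol/L × 294.1 g/mol × 1.7 L ÷ 1000 = 7.400 g
copper sulfate pentahydrate: 8.07 µmol/L × 249.7 g/mol × 1.7 L ÷ 1000 = 3.426 mg
dipotassium phosphate: 1.4 g per 100 mL × 1700 mL ÷ 100 = 23.800 g
MOPS: 0.47% w/v = 4.7 g/L → 4.7 × 1.7 L = 7.990 g
mannitol: 3 g per 100 mL × 1700 mL ÷ 100 = 51.000 g

trehalose 31.280 g; sodium citrate dihydrate 7.400 g; copper sulfate pentahydrate 3.426 mg; dipotassium phosphate 23.800 g; MOPS 7.990 g; mannitol 51.000 g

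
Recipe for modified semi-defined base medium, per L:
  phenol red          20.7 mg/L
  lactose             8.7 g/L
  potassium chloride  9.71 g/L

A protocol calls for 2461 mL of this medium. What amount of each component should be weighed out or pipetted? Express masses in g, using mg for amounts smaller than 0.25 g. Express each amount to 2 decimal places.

Working volume: 2461 mL = 2.461 L.
phenol red: 20.7 mg/L × 2.461 L = 50.94 mg
lactose: 8.7 g/L × 2.461 L = 21.41 g
potassium chloride: 9.71 g/L × 2.461 L = 23.90 g

phenol red 50.94 mg; lactose 21.41 g; potassium chloride 23.90 g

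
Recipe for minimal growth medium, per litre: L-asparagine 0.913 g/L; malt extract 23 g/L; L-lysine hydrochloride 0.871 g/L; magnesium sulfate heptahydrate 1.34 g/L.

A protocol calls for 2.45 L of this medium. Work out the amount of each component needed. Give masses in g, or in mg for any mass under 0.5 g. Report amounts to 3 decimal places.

L-asparagine 2.237 g; malt extract 56.350 g; L-lysine hydrochloride 2.134 g; magnesium sulfate heptahydrate 3.283 g

Working volume: 2.45 L.
L-asparagine: 0.913 g/L × 2.45 L = 2.237 g
malt extract: 23 g/L × 2.45 L = 56.350 g
L-lysine hydrochloride: 0.871 g/L × 2.45 L = 2.134 g
magnesium sulfate heptahydrate: 1.34 g/L × 2.45 L = 3.283 g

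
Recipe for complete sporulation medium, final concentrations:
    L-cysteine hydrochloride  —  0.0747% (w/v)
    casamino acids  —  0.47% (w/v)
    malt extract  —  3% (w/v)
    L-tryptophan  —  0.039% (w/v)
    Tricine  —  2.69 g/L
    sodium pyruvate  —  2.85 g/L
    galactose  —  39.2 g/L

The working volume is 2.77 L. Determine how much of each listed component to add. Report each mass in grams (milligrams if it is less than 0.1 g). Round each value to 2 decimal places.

L-cysteine hydrochloride 2.07 g; casamino acids 13.02 g; malt extract 83.10 g; L-tryptophan 1.08 g; Tricine 7.45 g; sodium pyruvate 7.89 g; galactose 108.58 g

Scale factor relative to 1 L: 2.77.
L-cysteine hydrochloride: 0.0747 g per 100 mL × 2770 mL ÷ 100 = 2.07 g
casamino acids: 0.47% w/v = 4.7 g/L → 4.7 × 2.77 L = 13.02 g
malt extract: 3% w/v = 30 g/L → 30 × 2.77 L = 83.10 g
L-tryptophan: 0.039 g per 100 mL × 2770 mL ÷ 100 = 1.08 g
Tricine: 2.69 g/L × 2.77 L = 7.45 g
sodium pyruvate: 2.85 g/L × 2.77 L = 7.89 g
galactose: 39.2 g/L × 2.77 L = 108.58 g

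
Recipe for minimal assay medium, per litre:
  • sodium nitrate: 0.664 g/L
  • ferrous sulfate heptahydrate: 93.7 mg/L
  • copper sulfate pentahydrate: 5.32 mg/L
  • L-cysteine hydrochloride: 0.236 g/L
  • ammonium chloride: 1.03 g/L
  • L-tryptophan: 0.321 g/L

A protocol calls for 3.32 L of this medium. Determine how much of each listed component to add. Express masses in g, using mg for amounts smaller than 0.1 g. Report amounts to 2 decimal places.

Scale factor relative to 1 L: 3.32.
sodium nitrate: 0.664 g/L × 3.32 L = 2.20 g
ferrous sulfate heptahydrate: 93.7 mg/L × 3.32 L = 311.084 mg = 0.31 g
copper sulfate pentahydrate: 5.32 mg/L × 3.32 L = 17.66 mg
L-cysteine hydrochloride: 0.236 g/L × 3.32 L = 0.78 g
ammonium chloride: 1.03 g/L × 3.32 L = 3.42 g
L-tryptophan: 0.321 g/L × 3.32 L = 1.07 g

sodium nitrate 2.20 g; ferrous sulfate heptahydrate 0.31 g; copper sulfate pentahydrate 17.66 mg; L-cysteine hydrochloride 0.78 g; ammonium chloride 3.42 g; L-tryptophan 1.07 g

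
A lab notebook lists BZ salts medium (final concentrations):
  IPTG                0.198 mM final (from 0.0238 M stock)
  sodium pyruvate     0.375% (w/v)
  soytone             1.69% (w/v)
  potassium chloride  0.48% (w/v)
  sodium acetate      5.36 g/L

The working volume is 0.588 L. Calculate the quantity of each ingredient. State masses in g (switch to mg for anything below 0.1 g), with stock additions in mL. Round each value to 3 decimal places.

IPTG 4.892 mL; sodium pyruvate 2.205 g; soytone 9.937 g; potassium chloride 2.822 g; sodium acetate 3.152 g

Scale factor relative to 1 L: 0.588.
IPTG: C1V1 = C2V2 → 0.198 mM × 588 mL ÷ 23.8 mM = 4.892 mL
sodium pyruvate: 0.375% w/v = 3.75 g/L → 3.75 × 0.588 L = 2.205 g
soytone: 1.69% w/v = 16.9 g/L → 16.9 × 0.588 L = 9.937 g
potassium chloride: 0.48% w/v = 4.8 g/L → 4.8 × 0.588 L = 2.822 g
sodium acetate: 5.36 g/L × 0.588 L = 3.152 g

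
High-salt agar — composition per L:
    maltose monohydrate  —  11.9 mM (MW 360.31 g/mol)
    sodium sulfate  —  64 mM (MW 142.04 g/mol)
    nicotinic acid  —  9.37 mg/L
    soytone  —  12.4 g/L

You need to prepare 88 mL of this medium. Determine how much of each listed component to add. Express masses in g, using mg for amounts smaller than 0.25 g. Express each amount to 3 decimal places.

Target volume = 88 mL = 0.088 L.
maltose monohydrate: 11.9 mmol/L × 360.31 g/mol × 0.088 L ÷ 1000 = 0.377 g
sodium sulfate: 64 mmol/L × 142.04 g/mol × 0.088 L ÷ 1000 = 0.800 g
nicotinic acid: 9.37 mg/L × 0.088 L = 0.825 mg
soytone: 12.4 g/L × 0.088 L = 1.091 g

maltose monohydrate 0.377 g; sodium sulfate 0.800 g; nicotinic acid 0.825 mg; soytone 1.091 g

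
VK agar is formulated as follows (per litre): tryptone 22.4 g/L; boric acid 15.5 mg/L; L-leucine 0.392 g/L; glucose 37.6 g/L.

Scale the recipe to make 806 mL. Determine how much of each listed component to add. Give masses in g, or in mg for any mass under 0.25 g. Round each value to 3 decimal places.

Working volume: 806 mL = 0.806 L.
tryptone: 22.4 g/L × 0.806 L = 18.054 g
boric acid: 15.5 mg/L × 0.806 L = 12.493 mg
L-leucine: 0.392 g/L × 0.806 L = 0.316 g
glucose: 37.6 g/L × 0.806 L = 30.306 g

tryptone 18.054 g; boric acid 12.493 mg; L-leucine 0.316 g; glucose 30.306 g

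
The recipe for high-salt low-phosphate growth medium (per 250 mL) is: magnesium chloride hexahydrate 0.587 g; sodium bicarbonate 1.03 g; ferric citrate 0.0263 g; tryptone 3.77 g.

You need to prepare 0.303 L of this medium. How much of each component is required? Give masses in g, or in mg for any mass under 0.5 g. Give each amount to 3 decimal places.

Ratio of target to recipe volume: 303 / 250 = 1.212.
magnesium chloride hexahydrate: 0.587 g × (303 mL / 250 mL) = 0.711 g
sodium bicarbonate: 1.03 g × (303 mL / 250 mL) = 1.248 g
ferric citrate: 0.0263 g × (303 mL / 250 mL) = 0.0318756 g = 31.876 mg
tryptone: 3.77 g × (303 mL / 250 mL) = 4.569 g

magnesium chloride hexahydrate 0.711 g; sodium bicarbonate 1.248 g; ferric citrate 31.876 mg; tryptone 4.569 g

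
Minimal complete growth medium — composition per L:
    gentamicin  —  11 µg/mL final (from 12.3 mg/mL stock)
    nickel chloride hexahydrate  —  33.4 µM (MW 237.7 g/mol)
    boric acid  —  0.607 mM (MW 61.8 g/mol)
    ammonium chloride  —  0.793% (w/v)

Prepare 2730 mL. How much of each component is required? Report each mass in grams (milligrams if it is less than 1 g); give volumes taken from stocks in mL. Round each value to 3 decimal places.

gentamicin 2.441 mL; nickel chloride hexahydrate 21.674 mg; boric acid 102.409 mg; ammonium chloride 21.649 g

Scale factor relative to 1 L: 2.73.
gentamicin: V = C2·V2/C1 = 11 µg/mL × 2730 mL ÷ 12300 µg/mL = 2.441 mL
nickel chloride hexahydrate: 33.4 µmol/L × 237.7 g/mol × 2.73 L ÷ 1000 = 21.674 mg
boric acid: 0.607 mmol/L × 61.8 mg/mmol × 2.73 L = 102.409 mg
ammonium chloride: 0.793% w/v = 7.93 g/L → 7.93 × 2.73 L = 21.649 g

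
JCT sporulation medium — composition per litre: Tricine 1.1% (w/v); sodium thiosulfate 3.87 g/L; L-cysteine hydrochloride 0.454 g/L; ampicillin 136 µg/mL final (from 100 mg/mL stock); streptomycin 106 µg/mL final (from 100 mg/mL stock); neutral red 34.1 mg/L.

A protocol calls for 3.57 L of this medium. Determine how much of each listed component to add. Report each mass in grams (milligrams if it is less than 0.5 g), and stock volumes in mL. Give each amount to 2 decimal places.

Tricine 39.27 g; sodium thiosulfate 13.82 g; L-cysteine hydrochloride 1.62 g; ampicillin 4.86 mL; streptomycin 3.78 mL; neutral red 121.74 mg

Scale factor relative to 1 L: 3.57.
Tricine: 1.1% w/v = 11 g/L → 11 × 3.57 L = 39.27 g
sodium thiosulfate: 3.87 g/L × 3.57 L = 13.82 g
L-cysteine hydrochloride: 0.454 g/L × 3.57 L = 1.62 g
ampicillin: dilute stock: 136 µg/mL × 3570 mL ÷ 100000 µg/mL = 4.86 mL
streptomycin: dilute stock: 106 µg/mL × 3570 mL ÷ 100000 µg/mL = 3.78 mL
neutral red: 34.1 mg/L × 3.57 L = 121.74 mg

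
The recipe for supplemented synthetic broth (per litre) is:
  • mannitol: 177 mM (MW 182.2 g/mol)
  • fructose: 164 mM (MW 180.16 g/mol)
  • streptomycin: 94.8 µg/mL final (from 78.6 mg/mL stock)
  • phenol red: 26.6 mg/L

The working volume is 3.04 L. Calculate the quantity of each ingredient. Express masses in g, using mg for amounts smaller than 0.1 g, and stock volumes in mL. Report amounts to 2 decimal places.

Working volume: 3.04 L.
mannitol: 177 mmol/L × 182.2 g/mol × 3.04 L ÷ 1000 = 98.04 g
fructose: 164 mmol/L × 180.16 g/mol × 3.04 L ÷ 1000 = 89.82 g
streptomycin: dilute stock: 94.8 µg/mL × 3040 mL ÷ 78600 µg/mL = 3.67 mL
phenol red: 26.6 mg/L × 3.04 L = 80.86 mg

mannitol 98.04 g; fructose 89.82 g; streptomycin 3.67 mL; phenol red 80.86 mg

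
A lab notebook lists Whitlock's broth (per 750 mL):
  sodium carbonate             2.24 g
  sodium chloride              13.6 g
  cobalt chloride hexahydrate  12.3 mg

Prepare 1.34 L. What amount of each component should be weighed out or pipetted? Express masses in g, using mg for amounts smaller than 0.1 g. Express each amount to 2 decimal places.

sodium carbonate 4.00 g; sodium chloride 24.30 g; cobalt chloride hexahydrate 21.98 mg

Ratio of target to recipe volume: 1340 / 750 = 1.78667.
sodium carbonate: 2.24 g × (1340 mL / 750 mL) = 4.00 g
sodium chloride: 13.6 g × (1340 mL / 750 mL) = 24.30 g
cobalt chloride hexahydrate: 12.3 mg × (1340 mL / 750 mL) = 21.98 mg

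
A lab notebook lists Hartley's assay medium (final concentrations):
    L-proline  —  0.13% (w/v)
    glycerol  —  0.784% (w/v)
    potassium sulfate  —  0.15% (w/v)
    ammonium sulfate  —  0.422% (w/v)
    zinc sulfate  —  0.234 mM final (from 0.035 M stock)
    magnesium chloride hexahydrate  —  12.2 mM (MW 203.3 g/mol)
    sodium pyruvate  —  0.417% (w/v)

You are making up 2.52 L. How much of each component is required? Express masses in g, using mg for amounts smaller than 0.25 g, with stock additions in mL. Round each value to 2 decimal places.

Scale factor relative to 1 L: 2.52.
L-proline: 0.13 g per 100 mL × 2520 mL ÷ 100 = 3.28 g
glycerol: 0.784 g per 100 mL × 2520 mL ÷ 100 = 19.76 g
potassium sulfate: 0.15 g per 100 mL × 2520 mL ÷ 100 = 3.78 g
ammonium sulfate: 0.422 g per 100 mL × 2520 mL ÷ 100 = 10.63 g
zinc sulfate: dilute stock: 0.234 mM × 2520 mL ÷ 35 mM = 16.85 mL
magnesium chloride hexahydrate: 12.2 mmol/L × 203.3 g/mol × 2.52 L ÷ 1000 = 6.25 g
sodium pyruvate: 0.417% w/v = 4.17 g/L → 4.17 × 2.52 L = 10.51 g

L-proline 3.28 g; glycerol 19.76 g; potassium sulfate 3.78 g; ammonium sulfate 10.63 g; zinc sulfate 16.85 mL; magnesium chloride hexahydrate 6.25 g; sodium pyruvate 10.51 g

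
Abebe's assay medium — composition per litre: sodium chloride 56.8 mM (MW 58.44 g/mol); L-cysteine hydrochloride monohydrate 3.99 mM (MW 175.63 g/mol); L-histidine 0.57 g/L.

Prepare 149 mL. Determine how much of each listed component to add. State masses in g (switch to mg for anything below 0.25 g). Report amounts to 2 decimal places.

Working volume: 149 mL = 0.149 L.
sodium chloride: 56.8 mmol/L × 58.44 g/mol × 0.149 L ÷ 1000 = 0.49 g
L-cysteine hydrochloride monohydrate: 3.99 mmol/L × 175.63 mg/mmol × 0.149 L = 104.41 mg
L-histidine: 0.57 g/L × 0.149 L = 0.08493 g = 84.93 mg

sodium chloride 0.49 g; L-cysteine hydrochloride monohydrate 104.41 mg; L-histidine 84.93 mg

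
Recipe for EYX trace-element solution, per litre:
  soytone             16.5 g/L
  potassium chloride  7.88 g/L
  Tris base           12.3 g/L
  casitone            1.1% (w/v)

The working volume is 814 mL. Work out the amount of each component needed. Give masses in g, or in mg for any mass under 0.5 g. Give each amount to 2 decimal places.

Target volume = 814 mL = 0.814 L.
soytone: 16.5 g/L × 0.814 L = 13.43 g
potassium chloride: 7.88 g/L × 0.814 L = 6.41 g
Tris base: 12.3 g/L × 0.814 L = 10.01 g
casitone: 1.1 g per 100 mL × 814 mL ÷ 100 = 8.95 g

soytone 13.43 g; potassium chloride 6.41 g; Tris base 10.01 g; casitone 8.95 g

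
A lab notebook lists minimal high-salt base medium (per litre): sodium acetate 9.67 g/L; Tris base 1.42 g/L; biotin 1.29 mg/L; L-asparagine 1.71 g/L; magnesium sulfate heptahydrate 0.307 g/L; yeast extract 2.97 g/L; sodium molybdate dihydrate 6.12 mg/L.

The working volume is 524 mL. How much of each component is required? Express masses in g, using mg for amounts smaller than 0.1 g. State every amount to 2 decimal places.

Scale factor relative to 1 L: 0.524.
sodium acetate: 9.67 g/L × 0.524 L = 5.07 g
Tris base: 1.42 g/L × 0.524 L = 0.74 g
biotin: 1.29 mg/L × 0.524 L = 0.68 mg
L-asparagine: 1.71 g/L × 0.524 L = 0.90 g
magnesium sulfate heptahydrate: 0.307 g/L × 0.524 L = 0.16 g
yeast extract: 2.97 g/L × 0.524 L = 1.56 g
sodium molybdate dihydrate: 6.12 mg/L × 0.524 L = 3.21 mg

sodium acetate 5.07 g; Tris base 0.74 g; biotin 0.68 mg; L-asparagine 0.90 g; magnesium sulfate heptahydrate 0.16 g; yeast extract 1.56 g; sodium molybdate dihydrate 3.21 mg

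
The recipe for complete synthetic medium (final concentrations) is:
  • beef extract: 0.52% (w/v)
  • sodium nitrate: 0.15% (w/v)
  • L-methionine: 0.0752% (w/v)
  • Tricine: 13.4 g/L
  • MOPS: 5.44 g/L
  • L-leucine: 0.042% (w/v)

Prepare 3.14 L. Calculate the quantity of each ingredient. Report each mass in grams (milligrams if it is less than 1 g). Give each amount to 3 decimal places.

beef extract 16.328 g; sodium nitrate 4.710 g; L-methionine 2.361 g; Tricine 42.076 g; MOPS 17.082 g; L-leucine 1.319 g

Scale factor relative to 1 L: 3.14.
beef extract: 0.52% w/v = 5.2 g/L → 5.2 × 3.14 L = 16.328 g
sodium nitrate: 0.15 g per 100 mL × 3140 mL ÷ 100 = 4.710 g
L-methionine: 0.0752% w/v = 0.752 g/L → 0.752 × 3.14 L = 2.361 g
Tricine: 13.4 g/L × 3.14 L = 42.076 g
MOPS: 5.44 g/L × 3.14 L = 17.082 g
L-leucine: 0.042 g per 100 mL × 3140 mL ÷ 100 = 1.319 g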